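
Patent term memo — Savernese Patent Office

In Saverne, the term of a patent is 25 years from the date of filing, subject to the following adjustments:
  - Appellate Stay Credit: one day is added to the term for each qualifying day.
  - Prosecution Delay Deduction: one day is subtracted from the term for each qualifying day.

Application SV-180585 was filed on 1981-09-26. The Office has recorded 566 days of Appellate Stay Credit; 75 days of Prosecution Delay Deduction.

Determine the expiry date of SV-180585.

2008-01-30

Base term: filing date + 25 years → 26 September 2006.
Appellate Stay Credit: +566 days → 14 April 2008.
Prosecution Delay Deduction: −75 days → 30 January 2008.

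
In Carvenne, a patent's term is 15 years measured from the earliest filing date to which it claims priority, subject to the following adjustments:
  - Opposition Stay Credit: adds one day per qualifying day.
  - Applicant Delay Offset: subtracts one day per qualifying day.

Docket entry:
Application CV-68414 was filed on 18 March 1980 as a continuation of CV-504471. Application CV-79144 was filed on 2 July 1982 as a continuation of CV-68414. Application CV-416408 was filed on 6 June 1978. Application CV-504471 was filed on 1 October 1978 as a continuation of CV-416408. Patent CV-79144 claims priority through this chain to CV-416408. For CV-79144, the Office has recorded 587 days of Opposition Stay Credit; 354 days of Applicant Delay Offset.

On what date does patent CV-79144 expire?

Earliest priority filing: 6 June 1978.
Base term: 6 June 1978 + 15 years → 6 June 1993.
Opposition Stay Credit: +587 days → 14 January 1995.
Applicant Delay Offset: −354 days → 25 January 1994.

1994-01-25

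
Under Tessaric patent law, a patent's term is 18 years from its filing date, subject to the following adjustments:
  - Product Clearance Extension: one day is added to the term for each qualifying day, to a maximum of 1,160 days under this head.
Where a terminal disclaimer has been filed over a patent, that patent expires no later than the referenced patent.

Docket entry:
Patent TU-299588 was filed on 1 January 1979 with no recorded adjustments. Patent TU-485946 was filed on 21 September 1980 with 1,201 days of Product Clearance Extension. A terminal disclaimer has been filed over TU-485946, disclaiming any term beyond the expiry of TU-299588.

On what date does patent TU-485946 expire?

Natural term of TU-485946:
  Base: filing + 18 years → 21 September 1998.
  Product Clearance Extension: 1201 days claimed exceeds the 1160-day cap, so +1160 days → 24 November 2001.
Expiry of referenced patent TU-299588:
  Base: filing + 18 years → 1 January 1997.
Terminal disclaimer: TU-485946 expires on the earlier of 24 November 2001 and 1 January 1997.

January 1, 1997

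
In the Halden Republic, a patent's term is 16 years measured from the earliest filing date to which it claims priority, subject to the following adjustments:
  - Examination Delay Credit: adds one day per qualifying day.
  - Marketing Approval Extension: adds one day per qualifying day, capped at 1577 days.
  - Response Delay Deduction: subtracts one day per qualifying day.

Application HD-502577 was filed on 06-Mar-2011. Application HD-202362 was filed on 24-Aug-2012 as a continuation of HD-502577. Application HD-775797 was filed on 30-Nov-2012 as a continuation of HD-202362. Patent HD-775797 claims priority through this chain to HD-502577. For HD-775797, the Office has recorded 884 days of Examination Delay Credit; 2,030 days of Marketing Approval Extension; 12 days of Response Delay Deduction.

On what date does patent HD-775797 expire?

Earliest priority filing: 6 March 2011.
Base term: 6 March 2011 + 16 years → 6 March 2027.
Examination Delay Credit: +884 days → 6 August 2029.
Marketing Approval Extension: 2030 days claimed exceeds the 1577-day cap, so +1577 days → 30 November 2033.
Response Delay Deduction: −12 days → 18 November 2033.

2033-11-18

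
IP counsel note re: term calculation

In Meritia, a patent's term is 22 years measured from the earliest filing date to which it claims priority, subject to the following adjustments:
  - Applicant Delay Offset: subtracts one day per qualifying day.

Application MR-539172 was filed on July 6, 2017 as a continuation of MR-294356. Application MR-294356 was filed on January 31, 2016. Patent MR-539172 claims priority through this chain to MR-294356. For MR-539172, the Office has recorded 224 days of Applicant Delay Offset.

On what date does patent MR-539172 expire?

June 21, 2037

Earliest priority filing: 31 January 2016.
Base term: 31 January 2016 + 22 years → 31 January 2038.
Applicant Delay Offset: −224 days → 21 June 2037.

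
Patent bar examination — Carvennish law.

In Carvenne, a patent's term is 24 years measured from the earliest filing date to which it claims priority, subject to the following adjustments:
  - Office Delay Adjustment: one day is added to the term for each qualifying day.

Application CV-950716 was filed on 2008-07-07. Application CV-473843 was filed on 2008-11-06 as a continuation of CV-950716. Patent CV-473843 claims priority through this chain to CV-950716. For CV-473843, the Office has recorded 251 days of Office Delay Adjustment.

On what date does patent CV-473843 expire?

2033-03-15

Earliest priority filing: 7 July 2008.
Base term: 7 July 2008 + 24 years → 7 July 2032.
Office Delay Adjustment: +251 days → 15 March 2033.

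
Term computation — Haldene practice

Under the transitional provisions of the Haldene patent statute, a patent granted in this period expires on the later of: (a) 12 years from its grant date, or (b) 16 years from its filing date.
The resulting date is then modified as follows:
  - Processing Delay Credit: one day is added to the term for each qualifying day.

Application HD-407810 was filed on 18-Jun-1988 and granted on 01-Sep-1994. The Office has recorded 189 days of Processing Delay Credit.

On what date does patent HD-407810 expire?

2007-03-09

(a) grant + 12 years → 1 September 2006.
(b) filing + 16 years → 18 June 2004.
Later of the two: 1 September 2006.
Processing Delay Credit: +189 days → 9 March 2007.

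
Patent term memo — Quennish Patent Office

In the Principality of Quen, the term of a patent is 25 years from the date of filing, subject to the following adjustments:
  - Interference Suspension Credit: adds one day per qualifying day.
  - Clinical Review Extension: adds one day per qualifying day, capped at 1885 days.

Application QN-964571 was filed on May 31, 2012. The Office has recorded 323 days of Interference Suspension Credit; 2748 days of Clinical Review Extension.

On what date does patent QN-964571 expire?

2043-06-17

Base term: filing date + 25 years → 31 May 2037.
Interference Suspension Credit: +323 days → 19 April 2038.
Clinical Review Extension: 2748 days claimed exceeds the 1885-day cap, so +1885 days → 17 June 2043.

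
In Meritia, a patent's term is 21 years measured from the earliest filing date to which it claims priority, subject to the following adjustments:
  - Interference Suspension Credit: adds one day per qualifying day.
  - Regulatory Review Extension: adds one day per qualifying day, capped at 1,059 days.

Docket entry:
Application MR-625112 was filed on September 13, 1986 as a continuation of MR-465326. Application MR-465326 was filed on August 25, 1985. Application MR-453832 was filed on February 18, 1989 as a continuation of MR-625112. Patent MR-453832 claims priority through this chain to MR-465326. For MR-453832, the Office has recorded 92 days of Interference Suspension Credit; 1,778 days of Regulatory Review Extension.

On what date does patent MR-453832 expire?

Earliest priority filing: 25 August 1985.
Base term: 25 August 1985 + 21 years → 25 August 2006.
Interference Suspension Credit: +92 days → 25 November 2006.
Regulatory Review Extension: 1778 days claimed exceeds the 1059-day cap, so +1059 days → 19 October 2009.

October 19, 2009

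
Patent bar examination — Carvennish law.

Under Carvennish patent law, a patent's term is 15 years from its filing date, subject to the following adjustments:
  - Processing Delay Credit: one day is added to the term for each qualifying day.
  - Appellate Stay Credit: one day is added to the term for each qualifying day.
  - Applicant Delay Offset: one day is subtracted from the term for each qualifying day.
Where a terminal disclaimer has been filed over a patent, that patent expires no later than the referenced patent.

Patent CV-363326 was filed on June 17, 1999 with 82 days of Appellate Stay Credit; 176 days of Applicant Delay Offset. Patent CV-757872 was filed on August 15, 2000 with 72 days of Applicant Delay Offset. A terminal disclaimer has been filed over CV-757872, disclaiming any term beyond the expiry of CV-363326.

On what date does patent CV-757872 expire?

2014-03-15

Natural term of CV-757872:
  Base: filing + 15 years → 15 August 2015.
  Applicant Delay Offset: −72 days → 4 June 2015.
Expiry of referenced patent CV-363326:
  Base: filing + 15 years → 17 June 2014.
  Appellate Stay Credit: +82 days → 7 September 2014.
  Applicant Delay Offset: −176 days → 15 March 2014.
Terminal disclaimer: CV-757872 expires on the earlier of 4 June 2015 and 15 March 2014.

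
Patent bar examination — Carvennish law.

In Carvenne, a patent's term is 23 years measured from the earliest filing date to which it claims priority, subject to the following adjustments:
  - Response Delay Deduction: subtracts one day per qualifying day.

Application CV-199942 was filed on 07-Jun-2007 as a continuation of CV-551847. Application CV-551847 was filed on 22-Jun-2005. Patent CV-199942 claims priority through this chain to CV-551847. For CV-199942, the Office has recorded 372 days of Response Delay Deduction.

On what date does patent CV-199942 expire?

2027-06-16

Earliest priority filing: 22 June 2005.
Base term: 22 June 2005 + 23 years → 22 June 2028.
Response Delay Deduction: −372 days → 16 June 2027.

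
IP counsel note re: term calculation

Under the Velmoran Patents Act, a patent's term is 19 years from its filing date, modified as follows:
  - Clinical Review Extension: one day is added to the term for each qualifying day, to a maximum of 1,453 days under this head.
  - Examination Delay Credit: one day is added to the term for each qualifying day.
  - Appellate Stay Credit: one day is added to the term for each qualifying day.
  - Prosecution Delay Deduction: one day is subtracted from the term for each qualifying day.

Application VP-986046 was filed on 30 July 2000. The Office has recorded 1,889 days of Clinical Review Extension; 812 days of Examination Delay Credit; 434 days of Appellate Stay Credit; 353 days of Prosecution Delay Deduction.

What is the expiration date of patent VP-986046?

2025-12-31

Base term: filing date + 19 years → 30 July 2019.
Clinical Review Extension: 1889 days claimed exceeds the 1453-day cap, so +1453 days → 22 July 2023.
Examination Delay Credit: +812 days → 11 October 2025.
Appellate Stay Credit: +434 days → 19 December 2026.
Prosecution Delay Deduction: −353 days → 31 December 2025.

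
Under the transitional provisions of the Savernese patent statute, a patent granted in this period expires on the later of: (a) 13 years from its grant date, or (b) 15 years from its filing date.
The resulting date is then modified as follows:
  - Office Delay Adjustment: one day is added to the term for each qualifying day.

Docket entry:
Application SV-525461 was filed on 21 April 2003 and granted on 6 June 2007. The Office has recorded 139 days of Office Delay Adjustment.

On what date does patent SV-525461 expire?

October 23, 2020

(a) grant + 13 years → 6 June 2020.
(b) filing + 15 years → 21 April 2018.
Later of the two: 6 June 2020.
Office Delay Adjustment: +139 days → 23 October 2020.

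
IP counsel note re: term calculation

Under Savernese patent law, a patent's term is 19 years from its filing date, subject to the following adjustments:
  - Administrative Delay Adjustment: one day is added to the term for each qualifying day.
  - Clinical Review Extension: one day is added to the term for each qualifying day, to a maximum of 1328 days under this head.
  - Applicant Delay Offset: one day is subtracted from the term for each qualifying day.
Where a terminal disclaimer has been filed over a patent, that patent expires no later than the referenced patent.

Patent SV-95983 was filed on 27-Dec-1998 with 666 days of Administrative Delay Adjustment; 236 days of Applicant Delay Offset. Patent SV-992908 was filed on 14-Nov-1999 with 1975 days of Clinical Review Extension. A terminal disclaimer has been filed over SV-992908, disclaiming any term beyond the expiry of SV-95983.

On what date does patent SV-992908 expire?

2019-03-02

Natural term of SV-992908:
  Base: filing + 19 years → 14 November 2018.
  Clinical Review Extension: 1975 days claimed exceeds the 1328-day cap, so +1328 days → 4 July 2022.
Expiry of referenced patent SV-95983:
  Base: filing + 19 years → 27 December 2017.
  Administrative Delay Adjustment: +666 days → 24 October 2019.
  Applicant Delay Offset: −236 days → 2 March 2019.
Terminal disclaimer: SV-992908 expires on the earlier of 4 July 2022 and 2 March 2019.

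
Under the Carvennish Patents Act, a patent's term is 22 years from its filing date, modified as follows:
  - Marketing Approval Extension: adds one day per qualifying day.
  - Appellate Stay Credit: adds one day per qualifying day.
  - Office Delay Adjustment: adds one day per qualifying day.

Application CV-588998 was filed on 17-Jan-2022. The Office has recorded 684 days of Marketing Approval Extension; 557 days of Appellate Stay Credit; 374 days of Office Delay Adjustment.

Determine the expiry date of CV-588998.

Base term: filing date + 22 years → 17 January 2044.
Marketing Approval Extension: +684 days → 1 December 2045.
Appellate Stay Credit: +557 days → 11 June 2047.
Office Delay Adjustment: +374 days → 19 June 2048.

June 19, 2048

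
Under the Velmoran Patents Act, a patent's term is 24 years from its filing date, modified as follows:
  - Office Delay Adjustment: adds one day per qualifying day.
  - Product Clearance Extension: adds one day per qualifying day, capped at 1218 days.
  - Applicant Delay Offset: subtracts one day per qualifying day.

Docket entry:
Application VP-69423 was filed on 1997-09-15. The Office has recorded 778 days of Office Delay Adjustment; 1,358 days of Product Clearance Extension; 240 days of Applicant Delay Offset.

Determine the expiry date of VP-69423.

Base term: filing date + 24 years → 15 September 2021.
Office Delay Adjustment: +778 days → 2 November 2023.
Product Clearance Extension: 1358 days claimed exceeds the 1218-day cap, so +1218 days → 4 March 2027.
Applicant Delay Offset: −240 days → 7 July 2026.

July 7, 2026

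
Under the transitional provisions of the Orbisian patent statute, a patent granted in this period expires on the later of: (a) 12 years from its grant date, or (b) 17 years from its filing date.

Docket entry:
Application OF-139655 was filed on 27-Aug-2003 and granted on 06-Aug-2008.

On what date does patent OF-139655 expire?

(a) grant + 12 years → 6 August 2020.
(b) filing + 17 years → 27 August 2020.
Later of the two: 27 August 2020.

August 27, 2020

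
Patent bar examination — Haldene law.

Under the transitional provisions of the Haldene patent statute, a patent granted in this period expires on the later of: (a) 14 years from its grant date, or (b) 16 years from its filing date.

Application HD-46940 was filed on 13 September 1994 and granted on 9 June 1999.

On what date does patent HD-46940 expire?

(a) grant + 14 years → 9 June 2013.
(b) filing + 16 years → 13 September 2010.
Later of the two: 9 June 2013.

June 9, 2013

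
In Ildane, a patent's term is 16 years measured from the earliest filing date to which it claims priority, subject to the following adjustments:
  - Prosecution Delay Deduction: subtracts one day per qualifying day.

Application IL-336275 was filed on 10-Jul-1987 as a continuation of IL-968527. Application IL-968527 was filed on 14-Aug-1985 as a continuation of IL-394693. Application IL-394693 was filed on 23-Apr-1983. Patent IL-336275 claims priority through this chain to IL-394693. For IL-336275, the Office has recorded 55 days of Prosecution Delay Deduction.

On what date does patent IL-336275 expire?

1999-02-27

Earliest priority filing: 23 April 1983.
Base term: 23 April 1983 + 16 years → 23 April 1999.
Prosecution Delay Deduction: −55 days → 27 February 1999.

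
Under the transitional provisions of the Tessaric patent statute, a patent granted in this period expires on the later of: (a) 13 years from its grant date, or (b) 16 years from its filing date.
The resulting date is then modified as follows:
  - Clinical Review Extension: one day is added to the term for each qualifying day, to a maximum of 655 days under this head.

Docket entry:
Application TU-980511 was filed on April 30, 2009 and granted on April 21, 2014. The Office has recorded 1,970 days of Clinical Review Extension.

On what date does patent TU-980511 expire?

(a) grant + 13 years → 21 April 2027.
(b) filing + 16 years → 30 April 2025.
Later of the two: 21 April 2027.
Clinical Review Extension: 1970 days claimed exceeds the 655-day cap, so +655 days → 4 February 2029.

February 4, 2029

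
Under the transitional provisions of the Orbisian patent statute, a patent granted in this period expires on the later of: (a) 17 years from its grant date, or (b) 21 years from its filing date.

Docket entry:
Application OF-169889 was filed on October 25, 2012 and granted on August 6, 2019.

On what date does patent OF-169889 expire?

(a) grant + 17 years → 6 August 2036.
(b) filing + 21 years → 25 October 2033.
Later of the two: 6 August 2036.

August 6, 2036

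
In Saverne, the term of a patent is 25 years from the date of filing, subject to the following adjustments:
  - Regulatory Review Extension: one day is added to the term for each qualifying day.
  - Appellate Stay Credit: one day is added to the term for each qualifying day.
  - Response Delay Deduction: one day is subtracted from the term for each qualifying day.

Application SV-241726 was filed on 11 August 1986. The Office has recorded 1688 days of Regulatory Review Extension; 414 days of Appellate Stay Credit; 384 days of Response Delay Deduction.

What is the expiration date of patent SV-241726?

April 24, 2016

Base term: filing date + 25 years → 11 August 2011.
Regulatory Review Extension: +1688 days → 25 March 2016.
Appellate Stay Credit: +414 days → 13 May 2017.
Response Delay Deduction: −384 days → 24 April 2016.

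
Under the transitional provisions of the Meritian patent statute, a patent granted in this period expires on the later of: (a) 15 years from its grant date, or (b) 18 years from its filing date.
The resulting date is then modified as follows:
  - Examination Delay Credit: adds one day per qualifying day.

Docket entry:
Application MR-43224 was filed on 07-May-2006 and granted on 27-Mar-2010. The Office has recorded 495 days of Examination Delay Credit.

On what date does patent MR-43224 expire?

2026-08-04

(a) grant + 15 years → 27 March 2025.
(b) filing + 18 years → 7 May 2024.
Later of the two: 27 March 2025.
Examination Delay Credit: +495 days → 4 August 2026.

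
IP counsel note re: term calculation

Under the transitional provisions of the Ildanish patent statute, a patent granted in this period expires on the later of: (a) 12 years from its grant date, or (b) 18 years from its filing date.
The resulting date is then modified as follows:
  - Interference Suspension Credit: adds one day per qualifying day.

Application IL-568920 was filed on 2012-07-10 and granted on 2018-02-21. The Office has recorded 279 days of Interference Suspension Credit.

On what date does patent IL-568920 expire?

(a) grant + 12 years → 21 February 2030.
(b) filing + 18 years → 10 July 2030.
Later of the two: 10 July 2030.
Interference Suspension Credit: +279 days → 15 April 2031.

April 15, 2031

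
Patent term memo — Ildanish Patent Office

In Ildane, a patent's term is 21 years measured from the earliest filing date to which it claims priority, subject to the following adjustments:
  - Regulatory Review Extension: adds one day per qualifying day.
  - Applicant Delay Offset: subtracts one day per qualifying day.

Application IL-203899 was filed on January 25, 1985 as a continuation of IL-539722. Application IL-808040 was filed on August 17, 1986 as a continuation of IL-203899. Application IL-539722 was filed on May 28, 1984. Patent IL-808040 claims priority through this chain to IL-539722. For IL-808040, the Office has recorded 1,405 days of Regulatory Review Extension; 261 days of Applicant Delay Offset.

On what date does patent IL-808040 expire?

2008-07-15

Earliest priority filing: 28 May 1984.
Base term: 28 May 1984 + 21 years → 28 May 2005.
Regulatory Review Extension: +1405 days → 2 April 2009.
Applicant Delay Offset: −261 days → 15 July 2008.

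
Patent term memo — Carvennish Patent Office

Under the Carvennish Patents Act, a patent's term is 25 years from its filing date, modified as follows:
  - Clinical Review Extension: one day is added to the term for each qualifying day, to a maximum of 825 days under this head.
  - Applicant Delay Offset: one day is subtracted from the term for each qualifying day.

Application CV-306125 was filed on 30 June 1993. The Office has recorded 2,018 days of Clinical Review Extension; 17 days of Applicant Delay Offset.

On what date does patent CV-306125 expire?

September 15, 2020

Base term: filing date + 25 years → 30 June 2018.
Clinical Review Extension: 2018 days claimed exceeds the 825-day cap, so +825 days → 2 October 2020.
Applicant Delay Offset: −17 days → 15 September 2020.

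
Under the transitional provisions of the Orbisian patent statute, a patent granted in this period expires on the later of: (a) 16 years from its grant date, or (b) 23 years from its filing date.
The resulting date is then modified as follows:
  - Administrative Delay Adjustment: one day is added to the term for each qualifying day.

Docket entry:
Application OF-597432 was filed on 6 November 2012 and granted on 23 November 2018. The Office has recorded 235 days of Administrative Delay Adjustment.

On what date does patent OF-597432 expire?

June 28, 2036

(a) grant + 16 years → 23 November 2034.
(b) filing + 23 years → 6 November 2035.
Later of the two: 6 November 2035.
Administrative Delay Adjustment: +235 days → 28 June 2036.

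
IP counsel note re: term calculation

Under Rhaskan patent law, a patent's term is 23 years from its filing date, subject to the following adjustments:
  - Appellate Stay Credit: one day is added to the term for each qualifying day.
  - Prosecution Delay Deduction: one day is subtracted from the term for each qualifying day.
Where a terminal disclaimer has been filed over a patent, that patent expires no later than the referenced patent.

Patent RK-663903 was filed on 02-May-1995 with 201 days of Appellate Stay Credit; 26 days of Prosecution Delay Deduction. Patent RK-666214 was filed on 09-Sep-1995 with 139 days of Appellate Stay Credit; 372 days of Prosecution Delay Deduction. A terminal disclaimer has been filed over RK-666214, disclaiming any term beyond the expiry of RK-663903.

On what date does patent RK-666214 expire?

Natural term of RK-666214:
  Base: filing + 23 years → 9 September 2018.
  Appellate Stay Credit: +139 days → 26 January 2019.
  Prosecution Delay Deduction: −372 days → 19 January 2018.
Expiry of referenced patent RK-663903:
  Base: filing + 23 years → 2 May 2018.
  Appellate Stay Credit: +201 days → 19 November 2018.
  Prosecution Delay Deduction: −26 days → 24 October 2018.
Terminal disclaimer: RK-666214 expires on the earlier of 19 January 2018 and 24 October 2018.

January 19, 2018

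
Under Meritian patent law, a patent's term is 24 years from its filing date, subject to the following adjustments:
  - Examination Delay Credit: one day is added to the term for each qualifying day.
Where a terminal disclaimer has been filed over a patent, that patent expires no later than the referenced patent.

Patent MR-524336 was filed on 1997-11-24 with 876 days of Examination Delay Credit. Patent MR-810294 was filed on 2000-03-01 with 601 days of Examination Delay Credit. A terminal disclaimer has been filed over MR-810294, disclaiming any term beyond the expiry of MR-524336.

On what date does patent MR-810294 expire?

April 18, 2024

Natural term of MR-810294:
  Base: filing + 24 years → 1 March 2024.
  Examination Delay Credit: +601 days → 23 October 2025.
Expiry of referenced patent MR-524336:
  Base: filing + 24 years → 24 November 2021.
  Examination Delay Credit: +876 days → 18 April 2024.
Terminal disclaimer: MR-810294 expires on the earlier of 23 October 2025 and 18 April 2024.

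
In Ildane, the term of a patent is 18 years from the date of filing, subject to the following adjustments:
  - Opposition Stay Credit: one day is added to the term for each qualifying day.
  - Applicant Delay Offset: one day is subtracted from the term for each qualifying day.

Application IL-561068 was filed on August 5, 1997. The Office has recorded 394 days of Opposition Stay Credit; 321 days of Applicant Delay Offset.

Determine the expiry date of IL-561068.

Base term: filing date + 18 years → 5 August 2015.
Opposition Stay Credit: +394 days → 2 September 2016.
Applicant Delay Offset: −321 days → 17 October 2015.

October 17, 2015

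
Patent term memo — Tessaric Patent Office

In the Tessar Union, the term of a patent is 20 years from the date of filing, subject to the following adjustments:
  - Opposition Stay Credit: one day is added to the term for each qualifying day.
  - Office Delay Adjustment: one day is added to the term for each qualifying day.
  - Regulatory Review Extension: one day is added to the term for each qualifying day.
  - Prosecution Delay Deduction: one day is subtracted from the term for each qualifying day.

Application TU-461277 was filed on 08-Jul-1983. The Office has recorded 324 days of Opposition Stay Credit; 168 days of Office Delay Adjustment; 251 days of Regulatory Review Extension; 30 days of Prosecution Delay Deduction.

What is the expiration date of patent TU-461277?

Base term: filing date + 20 years → 8 July 2003.
Opposition Stay Credit: +324 days → 27 May 2004.
Office Delay Adjustment: +168 days → 11 November 2004.
Regulatory Review Extension: +251 days → 20 July 2005.
Prosecution Delay Deduction: −30 days → 20 June 2005.

June 20, 2005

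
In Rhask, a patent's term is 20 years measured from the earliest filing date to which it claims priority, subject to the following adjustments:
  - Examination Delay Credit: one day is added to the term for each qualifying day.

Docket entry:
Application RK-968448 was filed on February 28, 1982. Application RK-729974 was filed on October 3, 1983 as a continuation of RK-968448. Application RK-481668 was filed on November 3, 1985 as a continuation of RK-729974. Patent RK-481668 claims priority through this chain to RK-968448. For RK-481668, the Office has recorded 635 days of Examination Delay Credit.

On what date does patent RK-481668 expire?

2003-11-25

Earliest priority filing: 28 February 1982.
Base term: 28 February 1982 + 20 years → 28 February 2002.
Examination Delay Credit: +635 days → 25 November 2003.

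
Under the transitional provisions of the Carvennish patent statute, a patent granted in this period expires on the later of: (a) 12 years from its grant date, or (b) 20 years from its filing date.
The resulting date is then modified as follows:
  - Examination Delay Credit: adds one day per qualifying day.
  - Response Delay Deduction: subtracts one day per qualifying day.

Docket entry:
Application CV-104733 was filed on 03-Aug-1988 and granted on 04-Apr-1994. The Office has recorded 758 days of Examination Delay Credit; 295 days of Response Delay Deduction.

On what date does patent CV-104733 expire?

(a) grant + 12 years → 4 April 2006.
(b) filing + 20 years → 3 August 2008.
Later of the two: 3 August 2008.
Examination Delay Credit: +758 days → 31 August 2010.
Response Delay Deduction: −295 days → 9 November 2009.

2009-11-09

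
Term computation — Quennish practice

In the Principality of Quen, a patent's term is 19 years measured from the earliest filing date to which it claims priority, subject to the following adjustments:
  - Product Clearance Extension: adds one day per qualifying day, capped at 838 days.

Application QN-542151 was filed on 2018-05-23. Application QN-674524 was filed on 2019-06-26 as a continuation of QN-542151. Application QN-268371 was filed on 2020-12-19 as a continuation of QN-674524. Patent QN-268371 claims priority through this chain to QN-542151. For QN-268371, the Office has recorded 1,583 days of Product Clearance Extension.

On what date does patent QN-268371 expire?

Earliest priority filing: 23 May 2018.
Base term: 23 May 2018 + 19 years → 23 May 2037.
Product Clearance Extension: 1583 days claimed exceeds the 838-day cap, so +838 days → 8 September 2039.

September 8, 2039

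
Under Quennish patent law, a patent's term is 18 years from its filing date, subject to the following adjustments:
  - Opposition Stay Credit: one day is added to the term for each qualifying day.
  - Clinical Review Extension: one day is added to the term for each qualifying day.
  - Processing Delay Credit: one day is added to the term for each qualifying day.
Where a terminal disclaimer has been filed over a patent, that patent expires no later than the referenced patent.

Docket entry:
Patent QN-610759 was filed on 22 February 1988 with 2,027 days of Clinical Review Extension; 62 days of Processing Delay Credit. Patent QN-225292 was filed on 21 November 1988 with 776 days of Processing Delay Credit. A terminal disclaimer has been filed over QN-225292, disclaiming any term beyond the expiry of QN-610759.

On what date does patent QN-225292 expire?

January 5, 2009

Natural term of QN-225292:
  Base: filing + 18 years → 21 November 2006.
  Processing Delay Credit: +776 days → 5 January 2009.
Expiry of referenced patent QN-610759:
  Base: filing + 18 years → 22 February 2006.
  Clinical Review Extension: +2027 days → 11 September 2011.
  Processing Delay Credit: +62 days → 12 November 2011.
Terminal disclaimer: QN-225292 expires on the earlier of 5 January 2009 and 12 November 2011.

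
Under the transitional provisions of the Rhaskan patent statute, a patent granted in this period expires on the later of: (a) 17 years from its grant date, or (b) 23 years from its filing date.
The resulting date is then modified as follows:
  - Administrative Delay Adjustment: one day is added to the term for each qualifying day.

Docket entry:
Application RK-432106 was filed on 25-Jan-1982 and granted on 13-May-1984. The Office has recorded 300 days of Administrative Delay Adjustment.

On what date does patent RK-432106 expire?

2005-11-21

(a) grant + 17 years → 13 May 2001.
(b) filing + 23 years → 25 January 2005.
Later of the two: 25 January 2005.
Administrative Delay Adjustment: +300 days → 21 November 2005.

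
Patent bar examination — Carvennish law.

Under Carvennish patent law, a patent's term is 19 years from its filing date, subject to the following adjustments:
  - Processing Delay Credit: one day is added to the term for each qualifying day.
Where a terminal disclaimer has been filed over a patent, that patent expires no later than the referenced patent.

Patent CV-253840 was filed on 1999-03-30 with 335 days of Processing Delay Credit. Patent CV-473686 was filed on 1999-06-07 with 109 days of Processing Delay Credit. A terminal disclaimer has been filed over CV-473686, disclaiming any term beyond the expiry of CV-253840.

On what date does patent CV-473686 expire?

Natural term of CV-473686:
  Base: filing + 19 years → 7 June 2018.
  Processing Delay Credit: +109 days → 24 September 2018.
Expiry of referenced patent CV-253840:
  Base: filing + 19 years → 30 March 2018.
  Processing Delay Credit: +335 days → 28 February 2019.
Terminal disclaimer: CV-473686 expires on the earlier of 24 September 2018 and 28 February 2019.

2018-09-24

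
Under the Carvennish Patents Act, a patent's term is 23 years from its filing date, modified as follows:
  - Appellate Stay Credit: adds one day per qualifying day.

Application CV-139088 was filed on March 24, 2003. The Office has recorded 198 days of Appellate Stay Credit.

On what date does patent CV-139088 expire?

2026-10-08

Base term: filing date + 23 years → 24 March 2026.
Appellate Stay Credit: +198 days → 8 October 2026.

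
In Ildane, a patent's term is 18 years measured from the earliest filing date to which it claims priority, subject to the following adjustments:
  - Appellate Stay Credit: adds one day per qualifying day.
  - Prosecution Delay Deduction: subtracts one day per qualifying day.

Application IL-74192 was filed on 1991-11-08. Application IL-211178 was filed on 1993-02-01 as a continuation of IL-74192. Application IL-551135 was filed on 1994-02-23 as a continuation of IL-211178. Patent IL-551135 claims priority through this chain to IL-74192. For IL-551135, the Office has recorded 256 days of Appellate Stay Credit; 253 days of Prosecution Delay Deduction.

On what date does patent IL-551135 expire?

November 11, 2009

Earliest priority filing: 8 November 1991.
Base term: 8 November 1991 + 18 years → 8 November 2009.
Appellate Stay Credit: +256 days → 22 July 2010.
Prosecution Delay Deduction: −253 days → 11 November 2009.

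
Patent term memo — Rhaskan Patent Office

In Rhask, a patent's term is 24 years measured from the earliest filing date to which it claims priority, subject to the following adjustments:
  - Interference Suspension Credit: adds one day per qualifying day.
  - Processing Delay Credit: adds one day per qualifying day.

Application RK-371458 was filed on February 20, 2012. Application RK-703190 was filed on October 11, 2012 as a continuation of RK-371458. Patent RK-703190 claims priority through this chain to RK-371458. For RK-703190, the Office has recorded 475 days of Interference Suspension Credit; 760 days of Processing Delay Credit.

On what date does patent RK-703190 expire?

2039-07-09

Earliest priority filing: 20 February 2012.
Base term: 20 February 2012 + 24 years → 20 February 2036.
Interference Suspension Credit: +475 days → 9 June 2037.
Processing Delay Credit: +760 days → 9 July 2039.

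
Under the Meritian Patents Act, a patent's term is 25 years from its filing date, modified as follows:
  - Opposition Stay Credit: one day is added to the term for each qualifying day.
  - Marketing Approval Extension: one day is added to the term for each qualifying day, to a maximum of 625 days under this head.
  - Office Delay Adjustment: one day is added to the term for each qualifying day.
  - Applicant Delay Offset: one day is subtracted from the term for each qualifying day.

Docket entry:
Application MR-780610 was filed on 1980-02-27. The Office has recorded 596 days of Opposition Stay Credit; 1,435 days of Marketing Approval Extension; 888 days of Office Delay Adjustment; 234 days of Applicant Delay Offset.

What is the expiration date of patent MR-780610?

April 17, 2010

Base term: filing date + 25 years → 27 February 2005.
Opposition Stay Credit: +596 days → 16 October 2006.
Marketing Approval Extension: 1435 days claimed exceeds the 625-day cap, so +625 days → 2 July 2008.
Office Delay Adjustment: +888 days → 7 December 2010.
Applicant Delay Offset: −234 days → 17 April 2010.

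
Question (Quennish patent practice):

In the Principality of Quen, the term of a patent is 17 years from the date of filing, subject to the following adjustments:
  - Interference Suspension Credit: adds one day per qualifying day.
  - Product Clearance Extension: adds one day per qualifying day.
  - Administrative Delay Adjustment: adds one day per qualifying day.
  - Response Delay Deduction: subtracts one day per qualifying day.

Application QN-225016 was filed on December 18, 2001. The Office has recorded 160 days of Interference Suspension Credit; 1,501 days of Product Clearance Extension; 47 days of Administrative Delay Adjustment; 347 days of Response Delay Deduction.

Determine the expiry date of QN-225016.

September 9, 2022

Base term: filing date + 17 years → 18 December 2018.
Interference Suspension Credit: +160 days → 27 May 2019.
Product Clearance Extension: +1501 days → 6 July 2023.
Administrative Delay Adjustment: +47 days → 22 August 2023.
Response Delay Deduction: −347 days → 9 September 2022.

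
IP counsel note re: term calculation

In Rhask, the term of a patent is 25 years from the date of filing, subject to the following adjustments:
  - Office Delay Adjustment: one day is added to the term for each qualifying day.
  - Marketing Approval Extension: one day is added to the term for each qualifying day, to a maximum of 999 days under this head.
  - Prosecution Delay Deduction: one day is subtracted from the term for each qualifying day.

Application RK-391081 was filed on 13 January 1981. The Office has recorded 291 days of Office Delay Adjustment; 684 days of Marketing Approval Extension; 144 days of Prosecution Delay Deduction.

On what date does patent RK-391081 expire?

Base term: filing date + 25 years → 13 January 2006.
Office Delay Adjustment: +291 days → 31 October 2006.
Marketing Approval Extension: 684 days (within the 999-day cap) → +684 days → 14 September 2008.
Prosecution Delay Deduction: −144 days → 23 April 2008.

2008-04-23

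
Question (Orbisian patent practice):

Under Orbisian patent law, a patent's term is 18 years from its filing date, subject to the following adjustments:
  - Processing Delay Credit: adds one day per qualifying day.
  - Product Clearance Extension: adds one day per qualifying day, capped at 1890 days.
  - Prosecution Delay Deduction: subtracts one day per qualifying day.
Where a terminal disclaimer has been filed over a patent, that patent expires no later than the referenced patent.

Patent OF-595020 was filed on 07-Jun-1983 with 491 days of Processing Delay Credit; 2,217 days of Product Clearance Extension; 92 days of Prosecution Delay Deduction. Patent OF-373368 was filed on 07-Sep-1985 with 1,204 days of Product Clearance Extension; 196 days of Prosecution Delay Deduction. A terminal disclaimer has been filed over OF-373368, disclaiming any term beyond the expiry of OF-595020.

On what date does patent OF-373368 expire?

Natural term of OF-373368:
  Base: filing + 18 years → 7 September 2003.
  Product Clearance Extension: 1204 days (within the 1890-day cap) → +1204 days → 24 December 2006.
  Prosecution Delay Deduction: −196 days → 11 June 2006.
Expiry of referenced patent OF-595020:
  Base: filing + 18 years → 7 June 2001.
  Processing Delay Credit: +491 days → 11 October 2002.
  Product Clearance Extension: 2217 days claimed exceeds the 1890-day cap, so +1890 days → 14 December 2007.
  Prosecution Delay Deduction: −92 days → 13 September 2007.
Terminal disclaimer: OF-373368 expires on the earlier of 11 June 2006 and 13 September 2007.

June 11, 2006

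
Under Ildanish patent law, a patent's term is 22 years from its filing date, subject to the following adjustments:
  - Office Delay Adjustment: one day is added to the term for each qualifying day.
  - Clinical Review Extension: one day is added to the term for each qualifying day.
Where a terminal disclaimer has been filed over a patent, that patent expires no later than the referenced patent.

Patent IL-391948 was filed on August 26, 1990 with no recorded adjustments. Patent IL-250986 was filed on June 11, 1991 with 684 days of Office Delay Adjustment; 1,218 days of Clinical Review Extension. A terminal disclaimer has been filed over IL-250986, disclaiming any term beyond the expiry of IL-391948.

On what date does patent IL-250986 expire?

Natural term of IL-250986:
  Base: filing + 22 years → 11 June 2013.
  Office Delay Adjustment: +684 days → 26 April 2015.
  Clinical Review Extension: +1218 days → 26 August 2018.
Expiry of referenced patent IL-391948:
  Base: filing + 22 years → 26 August 2012.
Terminal disclaimer: IL-250986 expires on the earlier of 26 August 2018 and 26 August 2012.

August 26, 2012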